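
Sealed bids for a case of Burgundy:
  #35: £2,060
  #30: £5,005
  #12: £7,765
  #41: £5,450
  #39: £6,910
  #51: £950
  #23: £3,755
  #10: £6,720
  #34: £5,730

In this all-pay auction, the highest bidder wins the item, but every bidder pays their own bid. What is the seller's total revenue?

Total revenue: £44,345

Rule: the highest bidder wins the item, but every bidder pays their own bid.
Sorting bids: 7,765 (#12) > 6,910 (#39) > 6,720 (#10) > 5,730 (#34) > 5,450 (#41) > 5,005 (#30) > …
#12 wins with the top bid; all bids are sunk regardless.
Every bidder forfeits their bid regardless of winning.
Revenue = 2,060 + 5,005 + 7,765 + 5,450 + 6,910 + 950 + 3,755 + 6,720 + 5,730 = £44,345.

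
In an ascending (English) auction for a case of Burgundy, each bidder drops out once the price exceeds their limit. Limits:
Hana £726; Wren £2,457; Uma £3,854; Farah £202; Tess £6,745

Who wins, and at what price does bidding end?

Tess wins at £3,854

Sorting limits: 6,745 (Tess) > 3,854 (Uma) > 2,457 (Wren) > 726 (Hana) > 202 (Farah)
Once the price passes £3,854, only Tess is left; the hammer falls at Uma's limit of £3,854.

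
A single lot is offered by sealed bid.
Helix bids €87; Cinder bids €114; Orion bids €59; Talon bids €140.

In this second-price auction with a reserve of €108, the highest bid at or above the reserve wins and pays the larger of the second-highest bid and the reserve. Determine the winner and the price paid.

Talon pays €114

Bids ranked: 140 (Talon) > 114 (Cinder) > 87 (Helix) > 59 (Orion)
Highest eligible bid: Talon at €140.
max(second-highest €114, reserve €108) = €114; the reserve does not bind.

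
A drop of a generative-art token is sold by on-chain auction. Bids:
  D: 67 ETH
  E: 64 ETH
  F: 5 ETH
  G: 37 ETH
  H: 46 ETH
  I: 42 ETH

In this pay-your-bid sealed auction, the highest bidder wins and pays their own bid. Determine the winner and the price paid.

D pays 67 ETH

Rule: the highest bidder wins and pays their own bid.
Bids ranked: 67 (D) > 64 (E) > 46 (H) > 42 (I) > 37 (G) > 5 (F)
D is highest → pays own bid, 67 ETH.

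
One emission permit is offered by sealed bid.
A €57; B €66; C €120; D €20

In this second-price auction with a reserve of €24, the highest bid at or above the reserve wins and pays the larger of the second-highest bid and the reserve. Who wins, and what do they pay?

Bids in order: 120 (C) > 66 (B) > 57 (A) > 20 (D)
Highest eligible bid: C at €120.
max(second-highest €66, reserve €24) = €66; the reserve does not bind.

C pays €66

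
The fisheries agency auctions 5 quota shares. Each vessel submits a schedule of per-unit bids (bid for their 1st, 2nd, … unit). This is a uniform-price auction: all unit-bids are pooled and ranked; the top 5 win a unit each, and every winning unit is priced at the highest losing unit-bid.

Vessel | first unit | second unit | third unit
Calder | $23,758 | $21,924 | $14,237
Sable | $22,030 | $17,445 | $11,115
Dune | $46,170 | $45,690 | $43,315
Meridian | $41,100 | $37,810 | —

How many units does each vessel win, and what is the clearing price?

Merging the schedules and taking the best 5: 46,170 (Dune-1), 45,690 (Dune-2), 43,315 (Dune-3), 41,100 (Meridian-1), 37,810 (Meridian-2)
Highest rejected unit-bid = $23,758.
Allocation: Dune 3, Meridian 2.

Dune 3, Meridian 2; clearing price $23,758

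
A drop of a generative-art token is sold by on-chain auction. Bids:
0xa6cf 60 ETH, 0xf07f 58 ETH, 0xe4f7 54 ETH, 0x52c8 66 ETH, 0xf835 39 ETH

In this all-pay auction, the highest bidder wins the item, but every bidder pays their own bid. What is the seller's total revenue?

Total revenue: 277 ETH

Bids ranked: 66 (0x52c8) > 60 (0xa6cf) > 58 (0xf07f) > 54 (0xe4f7) > 39 (0xf835)
Every bidder forfeits their bid regardless of winning.
Revenue = 60 + 58 + 54 + 66 + 39 = 277 ETH.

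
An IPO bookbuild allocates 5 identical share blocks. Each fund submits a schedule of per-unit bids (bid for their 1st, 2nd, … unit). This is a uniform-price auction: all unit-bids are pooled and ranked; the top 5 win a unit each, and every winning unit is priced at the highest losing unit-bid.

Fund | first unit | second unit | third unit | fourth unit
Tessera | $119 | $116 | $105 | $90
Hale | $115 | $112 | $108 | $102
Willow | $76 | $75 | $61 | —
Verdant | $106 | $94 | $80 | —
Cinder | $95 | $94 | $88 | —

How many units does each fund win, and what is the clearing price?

All unit-bids, highest first — top 5: 119 (Tessera-1), 116 (Tessera-2), 115 (Hale-1), 112 (Hale-2), 108 (Hale-3)
First bid not allocated: $106.
Allocation: Hale 3, Tessera 2.

Hale 3, Tessera 2; clearing price $106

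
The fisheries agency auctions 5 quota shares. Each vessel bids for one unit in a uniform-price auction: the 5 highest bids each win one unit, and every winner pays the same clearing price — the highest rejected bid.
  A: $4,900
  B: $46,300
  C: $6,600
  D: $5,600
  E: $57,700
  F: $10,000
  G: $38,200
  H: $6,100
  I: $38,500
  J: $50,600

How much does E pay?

Bids ranked high→low: 57,700 (E), 50,600 (J), 46,300 (B), 38,500 (I), 38,200 (G), 10,000 (F), 6,600 (C), …
Top 5: E, J, B, I, G.
Clearing price = highest rejected bid = $10,000.
E wins → pays $10,000.

E pays $10,000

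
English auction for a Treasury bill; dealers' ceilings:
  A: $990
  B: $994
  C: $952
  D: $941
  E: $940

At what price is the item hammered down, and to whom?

B wins at $990

Limits ranked: 994 (B) > 990 (A) > 952 (C) > 941 (D) > 940 (E)
Bidding ends when A exits at $990; B takes it.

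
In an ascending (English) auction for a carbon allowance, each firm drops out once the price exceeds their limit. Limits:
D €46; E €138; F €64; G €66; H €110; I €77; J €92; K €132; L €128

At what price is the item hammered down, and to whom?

E wins at €132

Limits in order: 138 (E) > 132 (K) > 128 (L) > 110 (H) > 92 (J) > 77 (I) > …
Bidding ends when K exits at €132; E takes it.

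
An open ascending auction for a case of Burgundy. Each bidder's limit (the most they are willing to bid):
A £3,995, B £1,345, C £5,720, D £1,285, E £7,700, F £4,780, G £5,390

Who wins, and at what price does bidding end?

Rule: the price rises until one bidder remains; the winner pays the price at which the last rival dropped out.
Sorting limits: 7,700 (E) > 5,720 (C) > 5,390 (G) > 4,780 (F) > 3,995 (A) > 1,345 (B) > …
Bidding ends when C exits at £5,720; E takes it.

E wins at £5,720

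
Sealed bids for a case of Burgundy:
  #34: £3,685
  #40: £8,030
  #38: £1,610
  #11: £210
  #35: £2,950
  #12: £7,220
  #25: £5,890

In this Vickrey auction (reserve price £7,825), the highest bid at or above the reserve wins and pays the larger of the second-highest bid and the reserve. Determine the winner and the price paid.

Rule: the highest bid at or above the reserve wins and pays the larger of the second-highest bid and the reserve.
Bids ranked: 8,030 (#40) > 7,220 (#12) > 5,890 (#25) > 3,685 (#34) > 2,950 (#35) > 1,610 (#38) > …
Highest eligible bid: #40 at £8,030.
max(second-highest £7,220, reserve £7,825) = £7,825.

#40 pays £7,825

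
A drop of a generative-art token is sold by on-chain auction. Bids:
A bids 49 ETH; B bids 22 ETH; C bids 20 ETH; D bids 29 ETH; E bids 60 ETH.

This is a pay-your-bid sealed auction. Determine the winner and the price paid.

E pays 60 ETH

Rule: the highest bidder wins and pays their own bid.
Bids ranked: 60 (E) > 49 (A) > 29 (D) > 22 (B) > 20 (C)
E is highest → pays own bid, 60 ETH.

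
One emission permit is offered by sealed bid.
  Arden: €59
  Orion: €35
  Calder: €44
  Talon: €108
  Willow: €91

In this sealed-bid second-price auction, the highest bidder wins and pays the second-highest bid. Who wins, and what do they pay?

Talon pays €91

Bids in order: 108 (Talon) > 91 (Willow) > 59 (Arden) > 44 (Calder) > 35 (Orion)
Talon wins with the highest bid; price is set by the runner-up at €91.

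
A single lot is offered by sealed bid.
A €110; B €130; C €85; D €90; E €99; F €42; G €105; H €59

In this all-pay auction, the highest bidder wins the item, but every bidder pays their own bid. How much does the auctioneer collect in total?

Total revenue: €720

Rule: the highest bidder wins the item, but every bidder pays their own bid.
Bids in order: 130 (B) > 110 (A) > 105 (G) > 99 (E) > 90 (D) > 85 (C) > …
Every bidder forfeits their bid regardless of winning.
Revenue = 110 + 130 + 85 + 90 + 99 + 42 + 105 + 59 = €720.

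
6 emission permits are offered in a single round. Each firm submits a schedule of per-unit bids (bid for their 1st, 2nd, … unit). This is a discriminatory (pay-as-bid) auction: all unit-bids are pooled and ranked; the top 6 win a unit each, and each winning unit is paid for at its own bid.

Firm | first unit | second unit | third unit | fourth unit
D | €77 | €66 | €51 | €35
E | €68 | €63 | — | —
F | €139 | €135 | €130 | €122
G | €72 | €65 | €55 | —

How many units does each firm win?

D 1, F 4, G 1

Merging the schedules and taking the best 6: 139 (F-1), 135 (F-2), 130 (F-3), 122 (F-4), 77 (D-1), 72 (G-1)
Next rejected bid: €68 (not a price — pay-as-bid).
Allocation: D 1, F 4, G 1.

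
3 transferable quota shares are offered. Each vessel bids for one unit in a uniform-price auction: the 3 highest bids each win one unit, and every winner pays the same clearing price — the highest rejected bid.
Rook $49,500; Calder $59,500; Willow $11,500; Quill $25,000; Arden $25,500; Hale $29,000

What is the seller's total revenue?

Ordering the bids: 59,500 (Calder), 49,500 (Rook), 29,000 (Hale), 25,500 (Arden), 25,000 (Quill), …
Winners (3 units): Calder, Rook, Hale.
First losing bid is Arden's $25,500, which sets the uniform price.
Total revenue = 3 × $25,500 = $76,500.

Total revenue: $76,500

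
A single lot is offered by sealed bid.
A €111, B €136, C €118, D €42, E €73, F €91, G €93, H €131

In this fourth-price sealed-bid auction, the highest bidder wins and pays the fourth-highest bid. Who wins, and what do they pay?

B pays €111

Bids in order: 136 (B) > 131 (H) > 118 (C) > 111 (A) > 93 (G) > 91 (F) > …
B is highest; pays the fourth-highest bid, €111.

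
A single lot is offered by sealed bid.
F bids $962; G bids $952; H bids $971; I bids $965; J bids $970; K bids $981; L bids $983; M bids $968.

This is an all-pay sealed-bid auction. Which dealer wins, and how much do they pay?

L pays $983

Rule: the highest bidder wins the item, but every bidder pays their own bid.
Bids ranked: 983 (L) > 981 (K) > 971 (H) > 970 (J) > 968 (M) > 965 (I) > …
L wins with the top bid; all bids are sunk regardless.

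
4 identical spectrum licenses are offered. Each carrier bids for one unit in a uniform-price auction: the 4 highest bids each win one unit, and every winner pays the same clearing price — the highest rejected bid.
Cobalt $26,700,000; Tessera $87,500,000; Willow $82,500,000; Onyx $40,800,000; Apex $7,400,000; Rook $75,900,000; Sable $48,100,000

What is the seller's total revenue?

Bids ranked high→low: 87,500,000 (Tessera), 82,500,000 (Willow), 75,900,000 (Rook), 48,100,000 (Sable), 40,800,000 (Onyx), 26,700,000 (Cobalt), …
Winners (4 units): Tessera, Willow, Rook, Sable.
First losing bid is Onyx's $40,800,000, which sets the uniform price.
Total revenue = 4 × $40,800,000 = $163,200,000.

Total revenue: $163,200,000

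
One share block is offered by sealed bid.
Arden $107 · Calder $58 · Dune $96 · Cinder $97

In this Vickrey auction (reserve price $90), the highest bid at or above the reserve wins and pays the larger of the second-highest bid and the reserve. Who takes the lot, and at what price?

Arden pays $97

Bids in order: 107 (Arden) > 97 (Cinder) > 96 (Dune) > 58 (Calder)
Arden has the top bid at or above the reserve ($107).
Second-highest bid $97 exceeds the reserve $90 → payment $97.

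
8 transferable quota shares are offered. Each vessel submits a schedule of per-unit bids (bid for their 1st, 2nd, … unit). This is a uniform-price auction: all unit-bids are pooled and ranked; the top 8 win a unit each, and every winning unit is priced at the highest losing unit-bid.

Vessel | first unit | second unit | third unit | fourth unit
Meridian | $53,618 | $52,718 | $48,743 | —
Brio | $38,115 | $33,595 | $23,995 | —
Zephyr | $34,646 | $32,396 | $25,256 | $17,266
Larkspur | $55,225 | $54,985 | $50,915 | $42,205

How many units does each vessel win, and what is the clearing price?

Brio 1, Larkspur 4, Meridian 3; clearing price $34,646

All unit-bids, highest first — top 8: 55,225 (Larkspur-1), 54,985 (Larkspur-2), 53,618 (Meridian-1), 52,718 (Meridian-2), 50,915 (Larkspur-3), 48,743 (Meridian-3), 42,205 (Larkspur-4), 38,115 (Brio-1)
The (k+1)-th unit-bid is $34,646.
Allocation: Brio 1, Larkspur 4, Meridian 3.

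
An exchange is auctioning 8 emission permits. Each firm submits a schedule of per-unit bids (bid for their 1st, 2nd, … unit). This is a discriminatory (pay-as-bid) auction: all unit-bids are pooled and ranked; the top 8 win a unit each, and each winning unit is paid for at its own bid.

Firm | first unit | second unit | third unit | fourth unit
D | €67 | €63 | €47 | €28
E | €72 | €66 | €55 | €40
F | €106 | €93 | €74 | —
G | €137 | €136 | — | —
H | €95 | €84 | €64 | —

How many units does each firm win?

All unit-bids, highest first — top 8: 137 (G-1), 136 (G-2), 106 (F-1), 95 (H-1), 93 (F-2), 84 (H-2), 74 (F-3), 72 (E-1)
Next rejected bid: €67 (not a price — pay-as-bid).
Allocation: E 1, F 3, G 2, H 2.

E 1, F 3, G 2, H 2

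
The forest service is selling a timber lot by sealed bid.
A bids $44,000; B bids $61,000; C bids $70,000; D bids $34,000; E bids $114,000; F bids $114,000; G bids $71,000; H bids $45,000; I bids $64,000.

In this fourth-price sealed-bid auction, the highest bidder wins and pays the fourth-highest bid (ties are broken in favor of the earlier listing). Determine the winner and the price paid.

E pays $70,000

Rule: the highest bidder wins and pays the fourth-highest bid.
Bids in order: 114,000 (E) > 114,000 (F) > 71,000 (G) > 70,000 (C) > 64,000 (I) > 61,000 (B) > …
Tie at $114,000 → E wins by tie-break.
E wins; payment is bid #4 in the ranking = $70,000.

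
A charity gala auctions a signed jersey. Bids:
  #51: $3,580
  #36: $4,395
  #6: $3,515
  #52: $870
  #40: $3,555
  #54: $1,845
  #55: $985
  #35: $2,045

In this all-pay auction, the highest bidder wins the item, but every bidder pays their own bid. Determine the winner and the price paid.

#36 pays $4,395

Bids in order: 4,395 (#36) > 3,580 (#51) > 3,555 (#40) > 3,515 (#6) > 2,045 (#35) > 1,845 (#54) > …
#36 is highest and takes the item; every bidder forfeits their bid.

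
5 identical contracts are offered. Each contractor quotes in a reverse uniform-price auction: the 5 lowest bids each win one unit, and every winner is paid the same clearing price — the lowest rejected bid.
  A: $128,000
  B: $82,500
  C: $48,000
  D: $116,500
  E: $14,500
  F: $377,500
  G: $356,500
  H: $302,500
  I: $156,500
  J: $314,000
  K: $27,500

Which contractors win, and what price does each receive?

Bids ranked low→high: 14,500 (E), 27,500 (K), 48,000 (C), 82,500 (B), 116,500 (D), 128,000 (A), 156,500 (I), …
Winners (5 units): E, K, C, B, D.
Clearing price = lowest rejected bid = $128,000.

E, K, C, B, D; each is paid $128,000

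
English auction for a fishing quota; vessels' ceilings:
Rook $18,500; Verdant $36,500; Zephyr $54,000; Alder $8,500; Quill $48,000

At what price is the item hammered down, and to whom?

Rule: the price rises until one bidder remains; the winner pays the price at which the last rival dropped out.
Limits ranked: 54,000 (Zephyr) > 48,000 (Quill) > 36,500 (Verdant) > 18,500 (Rook) > 8,500 (Alder)
Quill is the last rival to drop out, at $48,000; Zephyr remains and wins at that price.

Zephyr wins at $48,000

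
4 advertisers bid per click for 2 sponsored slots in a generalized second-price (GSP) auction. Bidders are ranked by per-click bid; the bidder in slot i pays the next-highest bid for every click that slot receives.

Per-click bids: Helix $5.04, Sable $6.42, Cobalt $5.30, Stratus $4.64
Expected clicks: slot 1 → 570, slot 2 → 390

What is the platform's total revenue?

Total revenue: $4986.60

Ranked by bid: $6.42 (Sable) > $5.30 (Cobalt) > $5.04 (Helix) > …
Slot 1: Sable pays $5.30 × 570 = $3021.00
Slot 2: Cobalt pays $5.04 × 390 = $1965.60
Total = $4986.60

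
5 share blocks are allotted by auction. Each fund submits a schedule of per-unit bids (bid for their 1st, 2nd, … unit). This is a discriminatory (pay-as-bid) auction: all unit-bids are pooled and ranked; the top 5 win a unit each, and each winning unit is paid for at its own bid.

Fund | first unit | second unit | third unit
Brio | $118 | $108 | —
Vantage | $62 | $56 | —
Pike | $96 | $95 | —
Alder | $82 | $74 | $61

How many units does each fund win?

Pooled unit-bids ranked (top 5): 118 (Brio-1), 108 (Brio-2), 96 (Pike-1), 95 (Pike-2), 82 (Alder-1)
Next rejected bid: $74 (not a price — pay-as-bid).
Allocation: Alder 1, Brio 2, Pike 2.

Alder 1, Brio 2, Pike 2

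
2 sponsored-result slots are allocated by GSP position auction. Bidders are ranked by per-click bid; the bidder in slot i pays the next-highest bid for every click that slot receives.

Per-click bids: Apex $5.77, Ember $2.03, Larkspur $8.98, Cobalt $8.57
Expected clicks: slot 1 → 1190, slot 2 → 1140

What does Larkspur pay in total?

Larkspur pays $10198.30

Per-click bids in order: $8.98 (Larkspur) > $8.57 (Cobalt) > $5.77 (Apex) > …
Larkspur holds slot 1 → pays next bid $8.57 × 1190 clicks = $10198.30.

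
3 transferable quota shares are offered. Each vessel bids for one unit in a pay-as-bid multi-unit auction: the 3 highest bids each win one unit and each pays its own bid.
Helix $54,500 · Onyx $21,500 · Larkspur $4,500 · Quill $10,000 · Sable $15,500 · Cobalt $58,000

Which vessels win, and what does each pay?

Ordering the bids: 58,000 (Cobalt), 54,500 (Helix), 21,500 (Onyx), 15,500 (Sable), 10,000 (Quill), …
Winners (3 units): Cobalt, Helix, Onyx.
Each winner pays its own bid: Cobalt $58,000, Helix $54,500, Onyx $21,500.

Cobalt $58,000, Helix $54,500, Onyx $21,500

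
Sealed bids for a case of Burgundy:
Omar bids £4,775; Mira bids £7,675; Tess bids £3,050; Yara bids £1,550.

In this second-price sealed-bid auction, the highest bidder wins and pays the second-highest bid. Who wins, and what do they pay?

Mira pays £4,775

Bids ranked: 7,675 (Mira) > 4,775 (Omar) > 3,050 (Tess) > 1,550 (Yara)
Mira wins with the highest bid; price is set by the runner-up at £4,775.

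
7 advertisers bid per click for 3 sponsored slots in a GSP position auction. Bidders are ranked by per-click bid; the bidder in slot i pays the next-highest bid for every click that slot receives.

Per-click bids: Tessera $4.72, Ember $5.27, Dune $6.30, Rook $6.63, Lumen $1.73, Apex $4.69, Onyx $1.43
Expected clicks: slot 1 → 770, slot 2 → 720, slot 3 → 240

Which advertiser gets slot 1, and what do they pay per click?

Rook; $6.30 per click

Sorting advertisers: $6.63 (Rook) > $6.30 (Dune) > $5.27 (Ember) > $4.72 (Tessera) > …
Slot 1 goes to the first-ranked bidder, Rook, who pays the next bid down: $6.30/click.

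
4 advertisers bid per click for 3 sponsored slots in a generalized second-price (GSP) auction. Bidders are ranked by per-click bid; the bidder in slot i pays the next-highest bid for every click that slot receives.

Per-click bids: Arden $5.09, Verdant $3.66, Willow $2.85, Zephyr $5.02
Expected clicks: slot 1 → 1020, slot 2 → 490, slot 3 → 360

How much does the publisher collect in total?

Per-click bids in order: $5.09 (Arden) > $5.02 (Zephyr) > $3.66 (Verdant) > $2.85 (Willow)
Slot 1: Arden pays $5.02 × 1020 = $5120.40
Slot 2: Zephyr pays $3.66 × 490 = $1793.40
Slot 3: Verdant pays $2.85 × 360 = $1026.00
Total = $7939.80

Total revenue: $7939.80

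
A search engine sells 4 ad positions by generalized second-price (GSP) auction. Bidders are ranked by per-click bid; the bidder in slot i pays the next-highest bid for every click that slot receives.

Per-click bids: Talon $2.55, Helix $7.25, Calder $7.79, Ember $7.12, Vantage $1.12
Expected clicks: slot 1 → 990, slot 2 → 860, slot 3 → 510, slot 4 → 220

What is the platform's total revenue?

Total revenue: $14847.60

Per-click bids in order: $7.79 (Calder) > $7.25 (Helix) > $7.12 (Ember) > $2.55 (Talon) > $1.12 (Vantage)
Slot 1: Calder pays $7.25 × 990 = $7177.50
Slot 2: Helix pays $7.12 × 860 = $6123.20
Slot 3: Ember pays $2.55 × 510 = $1300.50
Slot 4: Talon pays $1.12 × 220 = $246.40
Total = $14847.60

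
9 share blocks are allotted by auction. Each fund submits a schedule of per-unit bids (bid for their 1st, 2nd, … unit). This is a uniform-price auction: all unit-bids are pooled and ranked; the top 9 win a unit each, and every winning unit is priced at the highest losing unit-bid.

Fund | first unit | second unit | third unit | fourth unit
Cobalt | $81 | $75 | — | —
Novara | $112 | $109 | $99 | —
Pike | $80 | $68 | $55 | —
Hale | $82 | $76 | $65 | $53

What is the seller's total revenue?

Total revenue: $585

Pooled unit-bids ranked (top 9): 112 (Novara-1), 109 (Novara-2), 99 (Novara-3), 82 (Hale-1), 81 (Cobalt-1), 80 (Pike-1), 76 (Hale-2), 75 (Cobalt-2), 68 (Pike-2)
First bid not allocated: $65.
Allocation: Cobalt 2, Hale 2, Novara 3, Pike 2. Every unit priced at $65.
Revenue = 9 × 65 = $585.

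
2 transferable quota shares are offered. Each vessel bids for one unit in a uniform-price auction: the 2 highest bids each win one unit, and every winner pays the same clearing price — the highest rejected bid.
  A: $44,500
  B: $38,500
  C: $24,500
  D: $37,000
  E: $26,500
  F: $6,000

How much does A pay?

A pays $37,000

Bids ranked high→low: 44,500 (A), 38,500 (B), 37,000 (D), 26,500 (E), …
Winners (2 units): A, B.
Clearing price = highest rejected bid = $37,000.
A wins → pays $37,000.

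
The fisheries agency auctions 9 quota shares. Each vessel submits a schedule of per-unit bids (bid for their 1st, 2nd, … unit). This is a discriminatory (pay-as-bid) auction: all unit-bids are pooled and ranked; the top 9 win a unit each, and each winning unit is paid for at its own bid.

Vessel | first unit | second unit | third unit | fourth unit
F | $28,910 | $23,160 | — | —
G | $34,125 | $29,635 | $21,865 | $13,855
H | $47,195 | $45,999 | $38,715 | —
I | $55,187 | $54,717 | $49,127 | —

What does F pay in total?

F pays $28,910

Pooled unit-bids ranked (top 9): 55,187 (I-1), 54,717 (I-2), 49,127 (I-3), 47,195 (H-1), 45,999 (H-2), 38,715 (H-3), 34,125 (G-1), 29,635 (G-2), 28,910 (F-1)
Next rejected bid: $23,160 (not a price — pay-as-bid).
F's winning unit-bids: 28,910 = $28,910.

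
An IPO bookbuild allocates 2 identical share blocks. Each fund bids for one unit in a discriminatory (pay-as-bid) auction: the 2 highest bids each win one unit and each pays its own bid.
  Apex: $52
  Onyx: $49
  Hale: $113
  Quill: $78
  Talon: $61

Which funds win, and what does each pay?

Ordering the bids: 113 (Hale), 78 (Quill), 61 (Talon), 52 (Apex), …
Winners (2 units): Hale, Quill.
Each winner pays its own bid: Hale $113, Quill $78.

Hale $113, Quill $78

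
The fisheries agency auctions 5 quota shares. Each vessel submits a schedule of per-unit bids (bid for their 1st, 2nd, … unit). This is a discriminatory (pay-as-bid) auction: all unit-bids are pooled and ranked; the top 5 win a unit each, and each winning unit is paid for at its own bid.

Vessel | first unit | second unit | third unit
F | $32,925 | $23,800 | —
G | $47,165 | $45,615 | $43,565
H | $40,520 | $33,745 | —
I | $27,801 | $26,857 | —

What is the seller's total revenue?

Total revenue: $210,610

Merging the schedules and taking the best 5: 47,165 (G-1), 45,615 (G-2), 43,565 (G-3), 40,520 (H-1), 33,745 (H-2)
Next rejected bid: $32,925 (not a price — pay-as-bid).
Each winning unit pays its own bid.
Revenue = 47,165 + 45,615 + 43,565 + 40,520 + 33,745 = $210,610.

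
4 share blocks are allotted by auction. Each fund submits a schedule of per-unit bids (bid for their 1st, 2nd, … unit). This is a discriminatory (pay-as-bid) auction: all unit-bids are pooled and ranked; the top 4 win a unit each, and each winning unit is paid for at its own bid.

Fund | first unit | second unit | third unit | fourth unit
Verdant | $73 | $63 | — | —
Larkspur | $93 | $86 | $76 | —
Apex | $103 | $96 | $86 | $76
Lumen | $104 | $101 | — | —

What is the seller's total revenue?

Pooled unit-bids ranked (top 4): 104 (Lumen-1), 103 (Apex-1), 101 (Lumen-2), 96 (Apex-2)
Next rejected bid: $93 (not a price — pay-as-bid).
Each winning unit pays its own bid.
Revenue = 104 + 103 + 101 + 96 = $404.

Total revenue: $404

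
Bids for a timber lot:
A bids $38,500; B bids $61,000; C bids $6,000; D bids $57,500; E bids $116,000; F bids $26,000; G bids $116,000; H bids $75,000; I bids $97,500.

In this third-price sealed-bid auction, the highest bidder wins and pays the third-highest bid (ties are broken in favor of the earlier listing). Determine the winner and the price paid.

Bids in order: 116,000 (E) > 116,000 (G) > 97,500 (I) > 75,000 (H) > 61,000 (B) > 57,500 (D) > …
Tie at $116,000 → E wins by tie-break.
E wins; payment is bid #3 in the ranking = $97,500.

E pays $97,500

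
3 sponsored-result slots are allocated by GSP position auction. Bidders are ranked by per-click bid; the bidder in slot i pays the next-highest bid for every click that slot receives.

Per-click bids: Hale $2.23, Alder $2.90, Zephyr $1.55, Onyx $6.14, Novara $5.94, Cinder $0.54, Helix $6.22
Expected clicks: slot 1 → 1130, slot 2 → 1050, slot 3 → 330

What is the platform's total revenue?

Total revenue: $14132.20

Per-click bids in order: $6.22 (Helix) > $6.14 (Onyx) > $5.94 (Novara) > $2.90 (Alder) > …
Slot 1: Helix pays $6.14 × 1130 = $6938.20
Slot 2: Onyx pays $5.94 × 1050 = $6237.00
Slot 3: Novara pays $2.90 × 330 = $957.00
Total = $14132.20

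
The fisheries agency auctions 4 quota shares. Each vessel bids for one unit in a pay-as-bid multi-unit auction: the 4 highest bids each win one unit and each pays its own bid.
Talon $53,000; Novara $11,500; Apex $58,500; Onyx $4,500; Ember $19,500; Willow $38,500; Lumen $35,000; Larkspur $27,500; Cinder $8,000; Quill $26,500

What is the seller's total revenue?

Total revenue: $185,000

Bids ranked high→low: 58,500 (Apex), 53,000 (Talon), 38,500 (Willow), 35,000 (Lumen), 27,500 (Larkspur), 26,500 (Quill), …
Top 4: Apex, Talon, Willow, Lumen.
Total revenue = 58,500 + 53,000 + 38,500 + 35,000 = $185,000.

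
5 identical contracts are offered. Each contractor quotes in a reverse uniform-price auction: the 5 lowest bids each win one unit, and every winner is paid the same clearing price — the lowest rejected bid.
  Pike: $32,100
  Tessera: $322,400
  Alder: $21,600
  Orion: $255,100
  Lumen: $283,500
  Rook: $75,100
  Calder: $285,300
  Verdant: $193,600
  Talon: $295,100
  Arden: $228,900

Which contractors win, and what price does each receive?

Alder, Pike, Rook, Verdant, Arden; each is paid $255,100

Ordering the bids: 21,600 (Alder), 32,100 (Pike), 75,100 (Rook), 193,600 (Verdant), 228,900 (Arden), 255,100 (Orion), 283,500 (Lumen), …
Lowest 5: Alder, Pike, Rook, Verdant, Arden.
First losing bid is Orion's $255,100, which sets the uniform price.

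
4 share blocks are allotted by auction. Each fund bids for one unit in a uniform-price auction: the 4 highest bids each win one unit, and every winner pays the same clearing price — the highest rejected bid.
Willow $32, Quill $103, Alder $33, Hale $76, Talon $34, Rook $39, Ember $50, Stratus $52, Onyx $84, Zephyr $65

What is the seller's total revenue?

Ordering the bids: 103 (Quill), 84 (Onyx), 76 (Hale), 65 (Zephyr), 52 (Stratus), 50 (Ember), …
The 4 highest are Quill, Onyx, Hale, Zephyr.
Clearing price = highest rejected bid = $52.
Total revenue = 4 × $52 = $208.

Total revenue: $208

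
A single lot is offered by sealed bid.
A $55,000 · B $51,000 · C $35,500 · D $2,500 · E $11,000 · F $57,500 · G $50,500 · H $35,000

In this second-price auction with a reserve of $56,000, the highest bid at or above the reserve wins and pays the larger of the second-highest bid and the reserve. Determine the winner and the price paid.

Bids ranked: 57,500 (F) > 55,000 (A) > 51,000 (B) > 50,500 (G) > 35,500 (C) > 35,000 (H) > …
F has the top bid at or above the reserve ($57,500).
max(second-highest $55,000, reserve $56,000) = $56,000.

F pays $56,000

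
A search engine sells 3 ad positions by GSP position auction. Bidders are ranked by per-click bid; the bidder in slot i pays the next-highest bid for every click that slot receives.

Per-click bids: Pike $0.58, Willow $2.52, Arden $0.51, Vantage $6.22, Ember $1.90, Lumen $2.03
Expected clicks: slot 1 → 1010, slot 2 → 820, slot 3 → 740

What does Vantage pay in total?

Vantage pays $2545.20

Per-click bids in order: $6.22 (Vantage) > $2.52 (Willow) > $2.03 (Lumen) > $1.90 (Ember) > …
Vantage holds slot 1 → pays next bid $2.52 × 1010 clicks = $2545.20.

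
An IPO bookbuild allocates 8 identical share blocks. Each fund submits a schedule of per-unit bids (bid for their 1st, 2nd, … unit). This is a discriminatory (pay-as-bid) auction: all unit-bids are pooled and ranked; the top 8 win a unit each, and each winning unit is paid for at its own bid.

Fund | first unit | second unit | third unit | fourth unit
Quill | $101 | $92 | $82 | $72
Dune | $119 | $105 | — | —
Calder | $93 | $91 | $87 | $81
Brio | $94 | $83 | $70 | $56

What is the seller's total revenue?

Merging the schedules and taking the best 8: 119 (Dune-1), 105 (Dune-2), 101 (Quill-1), 94 (Brio-1), 93 (Calder-1), 92 (Quill-2), 91 (Calder-2), 87 (Calder-3)
Next rejected bid: $83 (not a price — pay-as-bid).
Each winning unit pays its own bid.
Revenue = 119 + 105 + 101 + 94 + 93 + 92 + 91 + 87 = $782.

Total revenue: $782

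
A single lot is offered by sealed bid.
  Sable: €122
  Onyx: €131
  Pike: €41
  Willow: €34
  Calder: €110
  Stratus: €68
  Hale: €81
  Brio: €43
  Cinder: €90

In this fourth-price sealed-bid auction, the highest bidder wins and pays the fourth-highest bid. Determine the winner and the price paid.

Bids in order: 131 (Onyx) > 122 (Sable) > 110 (Calder) > 90 (Cinder) > 81 (Hale) > 68 (Stratus) > …
Onyx wins; payment is bid #4 in the ranking = €90.

Onyx pays €90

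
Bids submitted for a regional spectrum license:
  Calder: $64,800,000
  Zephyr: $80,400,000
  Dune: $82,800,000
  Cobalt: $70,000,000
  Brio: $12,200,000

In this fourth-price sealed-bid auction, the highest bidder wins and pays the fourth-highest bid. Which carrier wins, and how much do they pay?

Dune pays $64,800,000

Rule: the highest bidder wins and pays the fourth-highest bid.
Bids in order: 82,800,000 (Dune) > 80,400,000 (Zephyr) > 70,000,000 (Cobalt) > 64,800,000 (Calder) > 12,200,000 (Brio)
Dune is highest; pays the fourth-highest bid, $64,800,000.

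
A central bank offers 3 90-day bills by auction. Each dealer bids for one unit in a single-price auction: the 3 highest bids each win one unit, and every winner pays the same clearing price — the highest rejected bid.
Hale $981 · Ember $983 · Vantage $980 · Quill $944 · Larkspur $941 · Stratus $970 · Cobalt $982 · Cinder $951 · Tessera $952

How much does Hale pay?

Hale pays $980

Sorting: 983 (Ember), 982 (Cobalt), 981 (Hale), 980 (Vantage), 970 (Stratus), …
Top 3: Ember, Cobalt, Hale.
Highest unsuccessful bid: $980 → clearing price.
Hale wins → pays $980.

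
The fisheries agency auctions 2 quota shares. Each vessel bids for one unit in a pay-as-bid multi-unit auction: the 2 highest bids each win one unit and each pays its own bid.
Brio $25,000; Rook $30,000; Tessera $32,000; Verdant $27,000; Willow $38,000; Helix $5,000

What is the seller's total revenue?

Ordering the bids: 38,000 (Willow), 32,000 (Tessera), 30,000 (Rook), 27,000 (Verdant), …
The 2 highest are Willow, Tessera.
Total revenue = 38,000 + 32,000 = $70,000.

Total revenue: $70,000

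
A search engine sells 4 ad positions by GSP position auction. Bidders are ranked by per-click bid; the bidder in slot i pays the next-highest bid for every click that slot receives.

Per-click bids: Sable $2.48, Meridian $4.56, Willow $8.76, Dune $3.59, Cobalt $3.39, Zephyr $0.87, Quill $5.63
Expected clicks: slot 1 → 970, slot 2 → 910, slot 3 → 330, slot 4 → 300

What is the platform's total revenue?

Total revenue: $11812.40

Ranked by bid: $8.76 (Willow) > $5.63 (Quill) > $4.56 (Meridian) > $3.59 (Dune) > $3.39 (Cobalt) > …
Slot 1: Willow pays $5.63 × 970 = $5461.10
Slot 2: Quill pays $4.56 × 910 = $4149.60
Slot 3: Meridian pays $3.59 × 330 = $1184.70
Slot 4: Dune pays $3.39 × 300 = $1017.00
Total = $11812.40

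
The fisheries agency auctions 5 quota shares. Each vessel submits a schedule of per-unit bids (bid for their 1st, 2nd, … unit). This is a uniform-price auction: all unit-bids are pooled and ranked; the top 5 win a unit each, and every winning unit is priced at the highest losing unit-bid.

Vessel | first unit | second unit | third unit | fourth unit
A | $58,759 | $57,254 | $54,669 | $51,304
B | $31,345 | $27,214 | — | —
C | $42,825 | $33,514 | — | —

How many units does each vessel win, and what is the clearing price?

Merging the schedules and taking the best 5: 58,759 (A-1), 57,254 (A-2), 54,669 (A-3), 51,304 (A-4), 42,825 (C-1)
The (k+1)-th unit-bid is $33,514.
Allocation: A 4, C 1.

A 4, C 1; clearing price $33,514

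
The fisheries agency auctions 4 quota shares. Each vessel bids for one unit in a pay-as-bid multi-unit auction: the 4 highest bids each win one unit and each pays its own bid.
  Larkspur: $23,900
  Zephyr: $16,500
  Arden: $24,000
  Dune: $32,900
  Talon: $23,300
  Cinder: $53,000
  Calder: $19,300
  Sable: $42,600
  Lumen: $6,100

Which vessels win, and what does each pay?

Cinder $53,000, Sable $42,600, Dune $32,900, Arden $24,000

Bids ranked high→low: 53,000 (Cinder), 42,600 (Sable), 32,900 (Dune), 24,000 (Arden), 23,900 (Larkspur), 23,300 (Talon), …
Winners (4 units): Cinder, Sable, Dune, Arden.
Each winner pays its own bid: Cinder $53,000, Sable $42,600, Dune $32,900, Arden $24,000.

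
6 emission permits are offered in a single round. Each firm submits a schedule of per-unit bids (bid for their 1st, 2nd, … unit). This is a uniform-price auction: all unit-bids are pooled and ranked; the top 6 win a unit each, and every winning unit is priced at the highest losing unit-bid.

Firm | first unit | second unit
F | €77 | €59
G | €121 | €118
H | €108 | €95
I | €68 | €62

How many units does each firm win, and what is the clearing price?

Pooled unit-bids ranked (top 6): 121 (G-1), 118 (G-2), 108 (H-1), 95 (H-2), 77 (F-1), 68 (I-1)
The (k+1)-th unit-bid is €62.
Allocation: F 1, G 2, H 2, I 1.

F 1, G 2, H 2, I 1; clearing price €62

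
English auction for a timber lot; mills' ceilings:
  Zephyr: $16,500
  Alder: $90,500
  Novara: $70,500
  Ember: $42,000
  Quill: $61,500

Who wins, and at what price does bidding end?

Limits in order: 90,500 (Alder) > 70,500 (Novara) > 61,500 (Quill) > 42,000 (Ember) > 16,500 (Zephyr)
Bidding ends when Novara exits at $70,500; Alder takes it.

Alder wins at $70,500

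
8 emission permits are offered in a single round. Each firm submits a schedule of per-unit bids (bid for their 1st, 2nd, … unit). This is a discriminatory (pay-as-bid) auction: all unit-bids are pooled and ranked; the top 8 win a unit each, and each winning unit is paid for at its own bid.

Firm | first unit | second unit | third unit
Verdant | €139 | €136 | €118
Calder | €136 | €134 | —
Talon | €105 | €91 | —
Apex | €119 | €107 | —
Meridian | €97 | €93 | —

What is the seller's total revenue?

Total revenue: €994

Pooled unit-bids ranked (top 8): 139 (Verdant-1), 136 (Verdant-2), 136 (Calder-1), 134 (Calder-2), 119 (Apex-1), 118 (Verdant-3), 107 (Apex-2), 105 (Talon-1)
Next rejected bid: €97 (not a price — pay-as-bid).
Each winning unit pays its own bid.
Revenue = 139 + 136 + 136 + 134 + 119 + 118 + 107 + 105 = €994.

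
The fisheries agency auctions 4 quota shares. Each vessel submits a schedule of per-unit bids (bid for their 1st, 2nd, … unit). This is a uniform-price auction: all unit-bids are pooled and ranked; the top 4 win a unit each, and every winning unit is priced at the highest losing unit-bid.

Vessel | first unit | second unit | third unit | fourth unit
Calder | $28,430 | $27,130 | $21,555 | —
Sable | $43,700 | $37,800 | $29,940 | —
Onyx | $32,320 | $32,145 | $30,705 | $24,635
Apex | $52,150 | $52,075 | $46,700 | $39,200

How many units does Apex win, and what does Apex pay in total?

Pooled unit-bids ranked (top 4): 52,150 (Apex-1), 52,075 (Apex-2), 46,700 (Apex-3), 43,700 (Sable-1)
First bid not allocated: $39,200.
Apex wins 3 unit(s) at $39,200 each.

Apex: 3 units, pays $117,600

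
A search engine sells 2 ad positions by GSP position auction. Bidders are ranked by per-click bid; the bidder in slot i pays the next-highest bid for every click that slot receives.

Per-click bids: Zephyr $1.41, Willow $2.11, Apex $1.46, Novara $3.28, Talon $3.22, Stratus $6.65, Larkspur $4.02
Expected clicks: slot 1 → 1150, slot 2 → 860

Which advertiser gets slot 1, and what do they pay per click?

Stratus; $4.02 per click

Ranked by bid: $6.65 (Stratus) > $4.02 (Larkspur) > $3.28 (Novara) > …
Slot 1 goes to the first-ranked bidder, Stratus, who pays the next bid down: $4.02/click.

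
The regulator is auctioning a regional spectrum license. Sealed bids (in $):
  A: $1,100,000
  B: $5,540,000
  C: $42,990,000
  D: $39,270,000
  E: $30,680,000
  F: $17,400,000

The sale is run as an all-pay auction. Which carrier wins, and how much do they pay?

All-pay auction: the highest bidder wins the item, but every bidder pays their own bid.
Bids ranked: 42,990,000 (C) > 39,270,000 (D) > 30,680,000 (E) > 17,400,000 (F) > 5,540,000 (B) > 1,100,000 (A)
C wins with the top bid; all bids are sunk regardless.

C pays $42,990,000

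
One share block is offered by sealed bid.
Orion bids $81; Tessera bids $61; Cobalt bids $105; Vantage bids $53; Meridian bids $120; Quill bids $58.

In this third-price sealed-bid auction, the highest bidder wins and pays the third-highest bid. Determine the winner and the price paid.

Meridian pays $81

Rule: the highest bidder wins and pays the third-highest bid.
Bids ranked: 120 (Meridian) > 105 (Cobalt) > 81 (Orion) > 61 (Tessera) > 58 (Quill) > 53 (Vantage)
Meridian wins; payment is bid #3 in the ranking = $81.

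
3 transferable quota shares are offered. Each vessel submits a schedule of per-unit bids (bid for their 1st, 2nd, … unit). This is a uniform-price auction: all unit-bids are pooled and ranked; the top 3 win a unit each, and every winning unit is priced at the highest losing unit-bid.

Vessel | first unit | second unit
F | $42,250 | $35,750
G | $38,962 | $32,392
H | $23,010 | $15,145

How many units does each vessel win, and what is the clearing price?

F 2, G 1; clearing price $32,392

All unit-bids, highest first — top 3: 42,250 (F-1), 38,962 (G-1), 35,750 (F-2)
The (k+1)-th unit-bid is $32,392.
Allocation: F 2, G 1.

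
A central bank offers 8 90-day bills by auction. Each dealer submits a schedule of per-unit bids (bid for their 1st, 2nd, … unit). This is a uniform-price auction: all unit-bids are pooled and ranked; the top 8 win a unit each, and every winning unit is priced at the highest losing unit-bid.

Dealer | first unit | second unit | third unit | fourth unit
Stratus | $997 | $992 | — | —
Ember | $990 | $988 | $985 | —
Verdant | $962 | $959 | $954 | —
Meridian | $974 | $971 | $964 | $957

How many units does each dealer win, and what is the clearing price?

Ember 3, Meridian 3, Stratus 2; clearing price $962

All unit-bids, highest first — top 8: 997 (Stratus-1), 992 (Stratus-2), 990 (Ember-1), 988 (Ember-2), 985 (Ember-3), 974 (Meridian-1), 971 (Meridian-2), 964 (Meridian-3)
Highest rejected unit-bid = $962.
Allocation: Ember 3, Meridian 3, Stratus 2.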